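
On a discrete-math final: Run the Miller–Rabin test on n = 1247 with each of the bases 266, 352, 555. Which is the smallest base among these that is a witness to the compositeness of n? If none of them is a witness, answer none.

none

n − 1 = 1246 = 2^1 · 623, so s = 1 and d = 623.
Base 266: x_0 = 266^623 mod 1247 = 1246. x_0 = 1246 ≡ −1, so 266 is not a witness.
Base 352: x_0 = 352^623 mod 1247 = 1246. x_0 = 1246 ≡ −1, so 352 is not a witness.
Base 555: x_0 = 555^623 mod 1247 = 1246. x_0 = 1246 ≡ −1, so 555 is not a witness.
No listed base is a witness for 1247.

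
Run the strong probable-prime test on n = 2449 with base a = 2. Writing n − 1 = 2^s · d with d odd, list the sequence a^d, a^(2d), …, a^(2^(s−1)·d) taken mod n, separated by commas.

721, 653, 283, 1721

n − 1 = 2448 = 2^4 · 153, so s = 4 and d = 153.
x_0 = 2^153 mod 2449 = 721.
x_1 = 721^2 mod 2449 = 653.
x_2 = 653^2 mod 2449 = 283.
x_3 = 283^2 mod 2449 = 1721.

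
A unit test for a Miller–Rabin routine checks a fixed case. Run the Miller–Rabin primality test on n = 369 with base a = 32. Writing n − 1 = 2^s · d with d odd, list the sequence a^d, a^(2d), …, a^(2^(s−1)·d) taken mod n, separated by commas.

n − 1 = 368 = 2^4 · 23, so s = 4 and d = 23.
x_0 = 32^23 mod 369 = 173.
x_1 = 173^2 mod 369 = 40.
x_2 = 40^2 mod 369 = 124.
x_3 = 124^2 mod 369 = 247.

173, 40, 124, 247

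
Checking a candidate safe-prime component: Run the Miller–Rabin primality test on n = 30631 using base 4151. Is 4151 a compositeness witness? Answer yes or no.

n − 1 = 30630 = 2^1 · 15315, so s = 1 and d = 15315.
Repeated squaring mod 30631: 4151^1 ≡ 4151, 4151^2 ≡ 16179, 4151^4 ≡ 18146, 4151^8 ≡ 24697, 4151^16 ≡ 17337, 4151^32 ≡ 20197, 4151^64 ≡ 5782, 4151^128 ≡ 13103, 4151^256 ≡ 1854, 4151^512 ≡ 6644, 4151^1024 ≡ 3465, 4151^2048 ≡ 29504, 4151^4096 ≡ 14258, 4151^8192 ≡ 23248.
15315 = 8192 + 4096 + 2048 + 512 + 256 + 128 + 64 + 16 + 2 + 1, so 4151^15315 ≡ 23248·14258·29504·6644·1854·13103·5782·17337·16179·4151 ≡ 1 (mod 30631).
x_0 = 4151^15315 mod 30631 = 1.
x_0 = 1, so 4151 is not a witness.

no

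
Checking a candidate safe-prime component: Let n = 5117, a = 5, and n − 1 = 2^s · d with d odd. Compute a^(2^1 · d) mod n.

n − 1 = 5116 = 2^2 · 1279, so s = 2 and d = 1279.
x_0 = 5^1279 mod 5117 = 313.
x_1 = 313^2 mod 5117 = 746.

746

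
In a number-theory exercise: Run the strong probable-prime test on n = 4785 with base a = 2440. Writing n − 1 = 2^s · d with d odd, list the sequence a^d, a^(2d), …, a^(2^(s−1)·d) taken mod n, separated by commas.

n − 1 = 4784 = 2^4 · 299, so s = 4 and d = 299.
x_0 = 2440^299 mod 4785 = 2590.
x_1 = 2590^2 mod 4785 = 4315.
x_2 = 4315^2 mod 4785 = 790.
x_3 = 790^2 mod 4785 = 2050.

2590, 4315, 790, 2050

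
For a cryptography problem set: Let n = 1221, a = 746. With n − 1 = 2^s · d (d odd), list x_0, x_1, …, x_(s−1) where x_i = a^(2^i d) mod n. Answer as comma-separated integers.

1079, 628

n − 1 = 1220 = 2^2 · 305, so s = 2 and d = 305.
x_0 = 746^305 mod 1221 = 1079.
x_1 = 1079^2 mod 1221 = 628.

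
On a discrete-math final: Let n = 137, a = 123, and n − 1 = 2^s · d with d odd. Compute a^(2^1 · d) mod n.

n − 1 = 136 = 2^3 · 17, so s = 3 and d = 17.
x_0 = 123^17 mod 137 = 1.
x_1 = 1^2 mod 137 = 1.

1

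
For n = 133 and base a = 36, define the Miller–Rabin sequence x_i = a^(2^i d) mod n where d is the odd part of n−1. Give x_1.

106

n − 1 = 132 = 2^2 · 33, so s = 2 and d = 33.
Repeated squaring mod 133: 36^1 ≡ 36, 36^2 ≡ 99, 36^4 ≡ 92, 36^8 ≡ 85, 36^16 ≡ 43, 36^32 ≡ 120.
33 = 32 + 1, so 36^33 ≡ 120·36 ≡ 64 (mod 133).
x_0 = 64.
x_1 = 64^2 mod 133 = 106.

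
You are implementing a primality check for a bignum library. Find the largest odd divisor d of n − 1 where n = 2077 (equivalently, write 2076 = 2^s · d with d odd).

Halving: 2076 → 1038 → 519; 519 is odd.
So 2076 = 2^2 · 519.

519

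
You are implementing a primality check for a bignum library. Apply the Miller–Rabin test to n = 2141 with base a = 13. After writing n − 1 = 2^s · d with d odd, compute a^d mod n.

1

n − 1 = 2140 = 2^2 · 535, so s = 2 and d = 535.
13^535 mod 2141 = 1.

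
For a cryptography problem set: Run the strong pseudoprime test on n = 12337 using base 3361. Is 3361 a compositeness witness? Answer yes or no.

n − 1 = 12336 = 2^4 · 771, so s = 4 and d = 771.
Repeated squaring mod 12337: 3361^1 ≡ 3361, 3361^2 ≡ 7966, 3361^4 ≡ 7965, 3361^8 ≡ 4371, 3361^16 ≡ 7965, 3361^32 ≡ 4371, 3361^64 ≡ 7965, 3361^128 ≡ 4371, 3361^256 ≡ 7965, 3361^512 ≡ 4371.
771 = 512 + 256 + 2 + 1, so 3361^771 ≡ 4371·7965·7966·3361 ≡ 2436 (mod 12337).
x_0 = 3361^771 mod 12337 = 2436.
x_0 is neither 1 nor 12336, so continue squaring.
x_1 = 2436^2 mod 12337 = 12336.
x_1 ≡ −1, so 3361 is not a witness.

no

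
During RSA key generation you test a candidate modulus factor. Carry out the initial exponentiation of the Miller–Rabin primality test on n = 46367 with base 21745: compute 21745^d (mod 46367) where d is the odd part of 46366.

8644

n − 1 = 46366 = 2^1 · 23183, so s = 1 and d = 23183.
21745^23183 mod 46367 = 8644.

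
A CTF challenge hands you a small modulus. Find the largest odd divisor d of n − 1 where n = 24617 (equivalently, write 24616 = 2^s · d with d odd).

Halving: 24616 → 12308 → 6154 → 3077; 3077 is odd.
So 24616 = 2^3 · 3077.

3077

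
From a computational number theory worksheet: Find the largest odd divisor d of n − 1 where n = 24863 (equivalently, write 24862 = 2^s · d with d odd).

12431

Halving: 24862 → 12431; 12431 is odd.
So 24862 = 2^1 · 12431.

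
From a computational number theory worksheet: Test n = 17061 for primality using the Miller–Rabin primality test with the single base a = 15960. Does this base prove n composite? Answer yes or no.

n − 1 = 17060 = 2^2 · 4265, so s = 2 and d = 4265.
x_0 = 15960^4265 mod 17061 = 16851.
x_0 is neither 1 nor 17060, so continue squaring.
x_1 = 16851^2 mod 17061 = 9978.
Reached i = s−1 = 1 without hitting −1: 15960 is a Miller–Rabin witness and 17061 is composite.

yes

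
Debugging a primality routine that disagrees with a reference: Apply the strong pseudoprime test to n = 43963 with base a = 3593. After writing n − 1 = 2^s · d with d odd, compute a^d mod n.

1

n − 1 = 43962 = 2^1 · 21981, so s = 1 and d = 21981.
3593^21981 mod 43963 = 1.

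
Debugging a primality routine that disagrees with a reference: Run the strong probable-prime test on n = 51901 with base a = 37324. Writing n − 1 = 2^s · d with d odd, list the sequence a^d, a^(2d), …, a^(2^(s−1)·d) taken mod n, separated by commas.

n − 1 = 51900 = 2^2 · 12975, so s = 2 and d = 12975.
x_0 = 37324^12975 mod 51901 = 8213.
x_1 = 8213^2 mod 51901 = 33970.

8213, 33970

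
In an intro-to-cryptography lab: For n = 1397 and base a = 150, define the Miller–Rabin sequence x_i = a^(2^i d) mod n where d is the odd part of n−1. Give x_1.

n − 1 = 1396 = 2^2 · 349, so s = 2 and d = 349.
x_0 = 150^349 mod 1397 = 393.
x_1 = 393^2 mod 1397 = 779.

779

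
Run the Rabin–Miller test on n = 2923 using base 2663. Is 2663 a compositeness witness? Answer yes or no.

n − 1 = 2922 = 2^1 · 1461, so s = 1 and d = 1461.
x_0 = 2663^1461 mod 2923 = 2922.
x_0 = 2922 ≡ −1, so 2663 is not a witness.

no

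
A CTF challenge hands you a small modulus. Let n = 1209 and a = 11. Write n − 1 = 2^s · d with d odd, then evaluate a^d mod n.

n − 1 = 1208 = 2^3 · 151, so s = 3 and d = 151.
11^151 mod 1209 = 197.

197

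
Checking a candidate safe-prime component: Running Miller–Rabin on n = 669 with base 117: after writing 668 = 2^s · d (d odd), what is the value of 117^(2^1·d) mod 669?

552

n − 1 = 668 = 2^2 · 167, so s = 2 and d = 167.
Repeated squaring mod 669: 117^1 ≡ 117, 117^2 ≡ 309, 117^4 ≡ 483, 117^8 ≡ 477, 117^16 ≡ 69, 117^32 ≡ 78, 117^64 ≡ 63, 117^128 ≡ 624.
167 = 128 + 32 + 4 + 2 + 1, so 117^167 ≡ 624·78·483·309·117 ≡ 408 (mod 669).
x_0 = 408.
x_1 = 408^2 mod 669 = 552.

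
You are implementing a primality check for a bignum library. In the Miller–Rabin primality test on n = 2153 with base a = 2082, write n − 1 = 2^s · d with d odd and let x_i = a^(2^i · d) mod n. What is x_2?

2152

n − 1 = 2152 = 2^3 · 269, so s = 3 and d = 269.
x_0 = 2082^269 mod 2153 = 1059.
x_1 = 1059^2 mod 2153 = 1921.
x_2 = 1921^2 mod 2153 = 2152.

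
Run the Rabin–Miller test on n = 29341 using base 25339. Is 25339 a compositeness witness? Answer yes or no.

n − 1 = 29340 = 2^2 · 7335, so s = 2 and d = 7335.
x_0 = 25339^7335 mod 29341 = 26424.
x_0 is neither 1 nor 29340, so continue squaring.
x_1 = 26424^2 mod 29341 = 29340.
x_1 ≡ −1, so 25339 is not a witness.

no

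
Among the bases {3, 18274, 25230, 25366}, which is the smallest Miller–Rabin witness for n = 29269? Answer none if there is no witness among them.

none

n − 1 = 29268 = 2^2 · 7317, so s = 2 and d = 7317.
Base 3: x_0 = 3^7317 mod 29269 = 29268. x_0 = 29268 ≡ −1, so 3 is not a witness.
Base 18274: x_0 = 18274^7317 mod 29269 = 1. x_0 = 1, so 18274 is not a witness.
Base 25230: x_0 = 25230^7317 mod 29269 = 19693. x_0 is neither 1 nor 29268, so continue squaring. x_1 = 19693^2 mod 29269 = 29268. x_1 ≡ −1, so 25230 is not a witness.
Base 25366: x_0 = 25366^7317 mod 29269 = 29268. x_0 = 29268 ≡ −1, so 25366 is not a witness.
No listed base is a witness for 29269.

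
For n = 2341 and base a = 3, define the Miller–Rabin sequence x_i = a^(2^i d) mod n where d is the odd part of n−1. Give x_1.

1

n − 1 = 2340 = 2^2 · 585, so s = 2 and d = 585.
By repeated squaring, 3^585 ≡ 1 (mod 2341).
x_0 = 1.
x_1 = 1^2 mod 2341 = 1.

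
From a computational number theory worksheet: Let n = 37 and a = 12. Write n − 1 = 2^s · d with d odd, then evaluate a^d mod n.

n − 1 = 36 = 2^2 · 9, so s = 2 and d = 9.
Repeated squaring mod 37: 12^1 ≡ 12, 12^2 ≡ 33, 12^4 ≡ 16, 12^8 ≡ 34.
9 = 8 + 1, so 12^9 ≡ 34·12 ≡ 1 (mod 37).

1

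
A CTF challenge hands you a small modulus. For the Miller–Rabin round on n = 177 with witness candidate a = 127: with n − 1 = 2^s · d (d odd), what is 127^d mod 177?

n − 1 = 176 = 2^4 · 11, so s = 4 and d = 11.
127^11 mod 177 = 133.

133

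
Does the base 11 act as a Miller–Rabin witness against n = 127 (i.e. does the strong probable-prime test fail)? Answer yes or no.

n − 1 = 126 = 2^1 · 63, so s = 1 and d = 63.
x_0 = 11^63 mod 127 = 1.
x_0 = 1, so 11 is not a witness.

no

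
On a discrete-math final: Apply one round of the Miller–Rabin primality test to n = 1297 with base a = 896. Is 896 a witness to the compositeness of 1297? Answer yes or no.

no

n − 1 = 1296 = 2^4 · 81, so s = 4 and d = 81.
Repeated squaring mod 1297: 896^1 ≡ 896, 896^2 ≡ 1270, 896^4 ≡ 729, 896^8 ≡ 968, 896^16 ≡ 590, 896^32 ≡ 504, 896^64 ≡ 1101.
81 = 64 + 16 + 1, so 896^81 ≡ 1101·590·896 ≡ 1296 (mod 1297).
x_0 = 896^81 mod 1297 = 1296.
x_0 = 1296 ≡ −1, so 896 is not a witness.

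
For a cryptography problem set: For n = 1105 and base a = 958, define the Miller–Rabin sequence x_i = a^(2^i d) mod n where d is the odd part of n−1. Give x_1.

729

n − 1 = 1104 = 2^4 · 69, so s = 4 and d = 69.
x_0 = 958^69 mod 1105 = 313.
x_1 = 313^2 mod 1105 = 729.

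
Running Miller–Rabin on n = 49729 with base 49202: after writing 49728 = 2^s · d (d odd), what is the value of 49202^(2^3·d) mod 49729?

24308

n − 1 = 49728 = 2^6 · 777, so s = 6 and d = 777.
x_0 = 49202^777 mod 49729 = 15609.
x_1 = 15609^2 mod 49729 = 18510.
x_2 = 18510^2 mod 49729 = 37019.
x_3 = 37019^2 mod 49729 = 24308.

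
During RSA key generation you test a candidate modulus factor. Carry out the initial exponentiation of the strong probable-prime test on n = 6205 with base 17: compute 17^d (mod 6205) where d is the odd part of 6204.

2533

n − 1 = 6204 = 2^2 · 1551, so s = 2 and d = 1551.
17^1551 mod 6205 = 2533.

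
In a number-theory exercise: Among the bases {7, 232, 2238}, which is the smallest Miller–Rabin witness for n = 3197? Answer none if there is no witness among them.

n − 1 = 3196 = 2^2 · 799, so s = 2 and d = 799.
Base 7: x_0 = 7^799 mod 3197 = 764. x_0 is neither 1 nor 3196, so continue squaring. x_1 = 764^2 mod 3197 = 1842. Reached i = s−1 = 1 without hitting −1: 7 is a Miller–Rabin witness and 3197 is composite.
Base 232: x_0 = 232^799 mod 3197 = 1462. x_0 is neither 1 nor 3196, so continue squaring. x_1 = 1462^2 mod 3197 = 1848. Reached i = s−1 = 1 without hitting −1: 232 is a Miller–Rabin witness and 3197 is composite.
Base 2238: x_0 = 2238^799 mod 3197 = 2190. x_0 is neither 1 nor 3196, so continue squaring. x_1 = 2190^2 mod 3197 = 600. Reached i = s−1 = 1 without hitting −1: 2238 is a Miller–Rabin witness and 3197 is composite.
The smallest witness among the given bases is 7.

7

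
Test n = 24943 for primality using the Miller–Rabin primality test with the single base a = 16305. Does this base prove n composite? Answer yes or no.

no

n − 1 = 24942 = 2^1 · 12471, so s = 1 and d = 12471.
Repeated squaring mod 24943: 16305^1 ≡ 16305, 16305^2 ≡ 10531, 16305^4 ≡ 5383, 16305^8 ≡ 17866, 16305^16 ≡ 23328, 16305^32 ≡ 14153, 16305^64 ≡ 15119, 16305^128 ≡ 6509, 16305^256 ≡ 13867, 16305^512 ≡ 8102, 16305^1024 ≡ 17371, 16305^2048 ≡ 16170, 16305^4096 ≡ 16374, 16305^8192 ≡ 20512.
12471 = 8192 + 4096 + 128 + 32 + 16 + 4 + 2 + 1, so 16305^12471 ≡ 20512·16374·6509·14153·23328·5383·10531·16305 ≡ 24942 (mod 24943).
x_0 = 16305^12471 mod 24943 = 24942.
x_0 = 24942 ≡ −1, so 16305 is not a witness.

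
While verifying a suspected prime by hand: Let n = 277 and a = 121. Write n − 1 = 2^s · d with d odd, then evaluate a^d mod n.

n − 1 = 276 = 2^2 · 69, so s = 2 and d = 69.
121^69 mod 277 = 276.

276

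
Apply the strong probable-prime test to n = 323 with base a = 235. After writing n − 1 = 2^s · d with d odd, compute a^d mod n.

201

n − 1 = 322 = 2^1 · 161, so s = 1 and d = 161.
Repeated squaring mod 323: 235^1 ≡ 235, 235^2 ≡ 315, 235^4 ≡ 64, 235^8 ≡ 220, 235^16 ≡ 273, 235^32 ≡ 239, 235^64 ≡ 273, 235^128 ≡ 239.
161 = 128 + 32 + 1, so 235^161 ≡ 239·239·235 ≡ 201 (mod 323).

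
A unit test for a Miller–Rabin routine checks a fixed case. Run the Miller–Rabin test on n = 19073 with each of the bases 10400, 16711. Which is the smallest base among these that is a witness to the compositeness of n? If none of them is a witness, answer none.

none

n − 1 = 19072 = 2^7 · 149, so s = 7 and d = 149.
Base 10400: x_0 = 10400^149 mod 19073 = 2514. x_0 is neither 1 nor 19072, so continue squaring. x_1 = 2514^2 mod 19073 = 7033. x_2 = 7033^2 mod 19073 = 6800. x_3 = 6800^2 mod 19073 = 7048. x_4 = 7048^2 mod 19073 = 8212. x_5 = 8212^2 mod 19073 = 13889. x_6 = 13889^2 mod 19073 = 19072. x_6 ≡ −1, so 10400 is not a witness.
Base 16711: x_0 = 16711^149 mod 19073 = 12584. x_0 is neither 1 nor 19072, so continue squaring. x_1 = 12584^2 mod 19073 = 13010. x_2 = 13010^2 mod 19073 = 6298. x_3 = 6298^2 mod 19073 = 12037. x_4 = 12037^2 mod 19073 = 10861. x_5 = 10861^2 mod 19073 = 13889. x_6 = 13889^2 mod 19073 = 19072. x_6 ≡ −1, so 16711 is not a witness.
No listed base is a witness for 19073.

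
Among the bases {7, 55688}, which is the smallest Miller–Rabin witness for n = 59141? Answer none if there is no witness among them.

none

n − 1 = 59140 = 2^2 · 14785, so s = 2 and d = 14785.
Base 7: x_0 = 7^14785 mod 59141 = 25456. x_0 is neither 1 nor 59140, so continue squaring. x_1 = 25456^2 mod 59141 = 59140. x_1 ≡ −1, so 7 is not a witness.
Base 55688: x_0 = 55688^14785 mod 59141 = 33685. x_0 is neither 1 nor 59140, so continue squaring. x_1 = 33685^2 mod 59141 = 59140. x_1 ≡ −1, so 55688 is not a witness.
No listed base is a witness for 59141.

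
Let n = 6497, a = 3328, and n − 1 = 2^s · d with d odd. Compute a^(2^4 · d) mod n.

6269

n − 1 = 6496 = 2^5 · 203, so s = 5 and d = 203.
Repeated squaring mod 6497: 3328^1 ≡ 3328, 3328^2 ≡ 4696, 3328^4 ≡ 1598, 3328^8 ≡ 283, 3328^16 ≡ 2125, 3328^32 ≡ 210, 3328^64 ≡ 5118, 3328^128 ≡ 4517.
203 = 128 + 64 + 8 + 2 + 1, so 3328^203 ≡ 4517·5118·283·4696·3328 ≡ 4582 (mod 6497).
x_0 = 4582.
x_1 = 4582^2 mod 6497 = 2917.
x_2 = 2917^2 mod 6497 = 4316.
x_3 = 4316^2 mod 6497 = 957.
x_4 = 957^2 mod 6497 = 6269.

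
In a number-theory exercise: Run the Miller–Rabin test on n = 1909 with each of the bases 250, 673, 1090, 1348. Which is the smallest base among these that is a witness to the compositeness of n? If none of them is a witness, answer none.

250

n − 1 = 1908 = 2^2 · 477, so s = 2 and d = 477.
Base 250: x_0 = 250^477 mod 1909 = 333. x_0 is neither 1 nor 1908, so continue squaring. x_1 = 333^2 mod 1909 = 167. Reached i = s−1 = 1 without hitting −1: 250 is a Miller–Rabin witness and 1909 is composite.
Base 673: x_0 = 673^477 mod 1909 = 606. x_0 is neither 1 nor 1908, so continue squaring. x_1 = 606^2 mod 1909 = 708. Reached i = s−1 = 1 without hitting −1: 673 is a Miller–Rabin witness and 1909 is composite.
Base 1090: x_0 = 1090^477 mod 1909 = 650. x_0 is neither 1 nor 1908, so continue squaring. x_1 = 650^2 mod 1909 = 611. Reached i = s−1 = 1 without hitting −1: 1090 is a Miller–Rabin witness and 1909 is composite.
Base 1348: x_0 = 1348^477 mod 1909 = 615. x_0 is neither 1 nor 1908, so continue squaring. x_1 = 615^2 mod 1909 = 243. Reached i = s−1 = 1 without hitting −1: 1348 is a Miller–Rabin witness and 1909 is composite.
The smallest witness among the given bases is 250.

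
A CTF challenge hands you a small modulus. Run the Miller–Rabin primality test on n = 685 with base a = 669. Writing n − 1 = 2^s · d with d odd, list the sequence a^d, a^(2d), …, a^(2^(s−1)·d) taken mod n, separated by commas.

669, 256

n − 1 = 684 = 2^2 · 171, so s = 2 and d = 171.
x_0 = 669^171 mod 685 = 669.
x_1 = 669^2 mod 685 = 256.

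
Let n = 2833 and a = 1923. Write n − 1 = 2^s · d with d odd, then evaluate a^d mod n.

1555

n − 1 = 2832 = 2^4 · 177, so s = 4 and d = 177.
Repeated squaring mod 2833: 1923^1 ≡ 1923, 1923^2 ≡ 864, 1923^4 ≡ 1417, 1923^8 ≡ 2125, 1923^16 ≡ 2656, 1923^32 ≡ 166, 1923^64 ≡ 2059, 1923^128 ≡ 1313.
177 = 128 + 32 + 16 + 1, so 1923^177 ≡ 1313·166·2656·1923 ≡ 1555 (mod 2833).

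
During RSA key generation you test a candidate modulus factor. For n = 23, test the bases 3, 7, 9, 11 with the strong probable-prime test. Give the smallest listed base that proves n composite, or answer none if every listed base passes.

n − 1 = 22 = 2^1 · 11, so s = 1 and d = 11.
Base 3: x_0 = 3^11 mod 23 = 1. x_0 = 1, so 3 is not a witness.
Base 7: x_0 = 7^11 mod 23 = 22. x_0 = 22 ≡ −1, so 7 is not a witness.
Base 9: x_0 = 9^11 mod 23 = 1. x_0 = 1, so 9 is not a witness.
Base 11: x_0 = 11^11 mod 23 = 22. x_0 = 22 ≡ −1, so 11 is not a witness.
No listed base is a witness for 23.

none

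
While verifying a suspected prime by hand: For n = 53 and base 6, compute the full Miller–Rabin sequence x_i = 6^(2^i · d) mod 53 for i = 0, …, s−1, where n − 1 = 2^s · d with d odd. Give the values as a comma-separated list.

52, 1

n − 1 = 52 = 2^2 · 13, so s = 2 and d = 13.
x_0 = 6^13 mod 53 = 52.
x_1 = 52^2 mod 53 = 1.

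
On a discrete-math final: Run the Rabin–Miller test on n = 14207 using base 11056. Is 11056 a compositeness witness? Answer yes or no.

n − 1 = 14206 = 2^1 · 7103, so s = 1 and d = 7103.
By repeated squaring, 11056^7103 ≡ 14206 (mod 14207).
x_0 = 11056^7103 mod 14207 = 14206.
x_0 = 14206 ≡ −1, so 11056 is not a witness.

no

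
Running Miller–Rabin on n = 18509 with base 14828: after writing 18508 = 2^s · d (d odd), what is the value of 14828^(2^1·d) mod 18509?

n − 1 = 18508 = 2^2 · 4627, so s = 2 and d = 4627.
By repeated squaring, 14828^4627 ≡ 802 (mod 18509).
x_0 = 802.
x_1 = 802^2 mod 18509 = 13898.

13898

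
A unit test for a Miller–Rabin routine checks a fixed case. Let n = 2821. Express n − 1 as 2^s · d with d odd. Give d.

Halving: 2820 → 1410 → 705; 705 is odd.
So 2820 = 2^2 · 705.

705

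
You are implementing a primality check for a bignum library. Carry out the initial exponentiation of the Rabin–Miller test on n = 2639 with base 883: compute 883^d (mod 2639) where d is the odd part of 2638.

428

n − 1 = 2638 = 2^1 · 1319, so s = 1 and d = 1319.
883^1319 mod 2639 = 428.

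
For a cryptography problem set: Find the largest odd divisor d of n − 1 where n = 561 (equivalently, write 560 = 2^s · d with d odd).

Halving: 560 → 280 → 140 → 70 → 35; 35 is odd.
So 560 = 2^4 · 35.

35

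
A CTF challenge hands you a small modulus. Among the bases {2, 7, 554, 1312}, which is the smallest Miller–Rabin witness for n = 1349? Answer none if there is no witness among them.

n − 1 = 1348 = 2^2 · 337, so s = 2 and d = 337.
Base 2: x_0 = 2^337 mod 1349 = 1257. x_0 is neither 1 nor 1348, so continue squaring. x_1 = 1257^2 mod 1349 = 370. Reached i = s−1 = 1 without hitting −1: 2 is a Miller–Rabin witness and 1349 is composite.
Base 7: x_0 = 7^337 mod 1349 = 672. x_0 is neither 1 nor 1348, so continue squaring. x_1 = 672^2 mod 1349 = 1018. Reached i = s−1 = 1 without hitting −1: 7 is a Miller–Rabin witness and 1349 is composite.
Base 554: x_0 = 554^337 mod 1349 = 622. x_0 is neither 1 nor 1348, so continue squaring. x_1 = 622^2 mod 1349 = 1070. Reached i = s−1 = 1 without hitting −1: 554 is a Miller–Rabin witness and 1349 is composite.
Base 1312: x_0 = 1312^337 mod 1349 = 1312. x_0 is neither 1 nor 1348, so continue squaring. x_1 = 1312^2 mod 1349 = 20. Reached i = s−1 = 1 without hitting −1: 1312 is a Miller–Rabin witness and 1349 is composite.
The smallest witness among the given bases is 2.

2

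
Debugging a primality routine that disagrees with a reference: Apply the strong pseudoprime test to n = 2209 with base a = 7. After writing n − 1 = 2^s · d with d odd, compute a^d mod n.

n − 1 = 2208 = 2^5 · 69, so s = 5 and d = 69.
7^69 mod 2209 = 706.

706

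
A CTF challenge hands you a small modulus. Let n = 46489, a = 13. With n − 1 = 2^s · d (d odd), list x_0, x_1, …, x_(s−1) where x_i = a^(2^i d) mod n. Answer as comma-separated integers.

33854, 46488, 1

n − 1 = 46488 = 2^3 · 5811, so s = 3 and d = 5811.
x_0 = 13^5811 mod 46489 = 33854.
x_1 = 33854^2 mod 46489 = 46488.
x_2 = 46488^2 mod 46489 = 1.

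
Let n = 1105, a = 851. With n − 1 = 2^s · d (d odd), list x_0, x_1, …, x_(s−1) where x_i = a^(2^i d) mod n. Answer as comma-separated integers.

681, 766, 1, 1

n − 1 = 1104 = 2^4 · 69, so s = 4 and d = 69.
x_0 = 851^69 mod 1105 = 681.
x_1 = 681^2 mod 1105 = 766.
x_2 = 766^2 mod 1105 = 1.
x_3 = 1^2 mod 1105 = 1.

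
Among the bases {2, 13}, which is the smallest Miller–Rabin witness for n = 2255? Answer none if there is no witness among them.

2

n − 1 = 2254 = 2^1 · 1127, so s = 1 and d = 1127.
Base 2: x_0 = 2^1127 mod 2255 = 128. x_0 ∉ {1, 2254} and s = 1, so 2 is a Miller–Rabin witness and 2255 is composite.
Base 13: x_0 = 13^1127 mod 2255 = 887. x_0 ∉ {1, 2254} and s = 1, so 13 is a Miller–Rabin witness and 2255 is composite.
The smallest witness among the given bases is 2.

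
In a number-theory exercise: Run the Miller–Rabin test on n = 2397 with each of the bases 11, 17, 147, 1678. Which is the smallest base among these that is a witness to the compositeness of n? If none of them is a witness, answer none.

11

n − 1 = 2396 = 2^2 · 599, so s = 2 and d = 599.
Base 11: x_0 = 11^599 mod 2397 = 1703. x_0 is neither 1 nor 2396, so continue squaring. x_1 = 1703^2 mod 2397 = 2236. Reached i = s−1 = 1 without hitting −1: 11 is a Miller–Rabin witness and 2397 is composite.
Base 17: x_0 = 17^599 mod 2397 = 17. x_0 is neither 1 nor 2396, so continue squaring. x_1 = 17^2 mod 2397 = 289. Reached i = s−1 = 1 without hitting −1: 17 is a Miller–Rabin witness and 2397 is composite.
Base 147: x_0 = 147^599 mod 2397 = 1839. x_0 is neither 1 nor 2396, so continue squaring. x_1 = 1839^2 mod 2397 = 2151. Reached i = s−1 = 1 without hitting −1: 147 is a Miller–Rabin witness and 2397 is composite.
Base 1678: x_0 = 1678^599 mod 2397 = 1537. x_0 is neither 1 nor 2396, so continue squaring. x_1 = 1537^2 mod 2397 = 1324. Reached i = s−1 = 1 without hitting −1: 1678 is a Miller–Rabin witness and 2397 is composite.
The smallest witness among the given bases is 11.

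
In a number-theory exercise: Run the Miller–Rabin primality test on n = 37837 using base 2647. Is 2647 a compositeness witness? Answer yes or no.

no

n − 1 = 37836 = 2^2 · 9459, so s = 2 and d = 9459.
x_0 = 2647^9459 mod 37837 = 7407.
x_0 is neither 1 nor 37836, so continue squaring.
x_1 = 7407^2 mod 37837 = 37836.
x_1 ≡ −1, so 2647 is not a witness.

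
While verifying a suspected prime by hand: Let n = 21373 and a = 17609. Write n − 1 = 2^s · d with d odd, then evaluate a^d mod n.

n − 1 = 21372 = 2^2 · 5343, so s = 2 and d = 5343.
Repeated squaring mod 21373: 17609^1 ≡ 17609, 17609^2 ≡ 18770, 17609^4 ≡ 368, 17609^8 ≡ 7186, 17609^16 ≡ 1428, 17609^32 ≡ 8749, 17609^64 ≡ 8288, 17609^128 ≡ 19495, 17609^256 ≡ 339, 17609^512 ≡ 8056, 17609^1024 ≡ 10708, 17609^2048 ≡ 16492, 17609^4096 ≡ 14639.
5343 = 4096 + 1024 + 128 + 64 + 16 + 8 + 4 + 2 + 1, so 17609^5343 ≡ 14639·10708·19495·8288·1428·7186·368·18770·17609 ≡ 11883 (mod 21373).

11883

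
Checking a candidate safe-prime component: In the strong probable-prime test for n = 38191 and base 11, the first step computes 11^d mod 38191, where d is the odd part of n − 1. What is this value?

5841

n − 1 = 38190 = 2^1 · 19095, so s = 1 and d = 19095.
11^19095 mod 38191 = 5841.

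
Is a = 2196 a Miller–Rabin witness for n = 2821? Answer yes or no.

no

n − 1 = 2820 = 2^2 · 705, so s = 2 and d = 705.
x_0 = 2196^705 mod 2821 = 2820.
x_0 = 2820 ≡ −1, so 2196 is not a witness.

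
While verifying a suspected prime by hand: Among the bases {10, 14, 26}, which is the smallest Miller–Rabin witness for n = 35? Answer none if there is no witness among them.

n − 1 = 34 = 2^1 · 17, so s = 1 and d = 17.
Base 10: x_0 = 10^17 mod 35 = 5. x_0 ∉ {1, 34} and s = 1, so 10 is a Miller–Rabin witness and 35 is composite.
Base 14: x_0 = 14^17 mod 35 = 14. x_0 ∉ {1, 34} and s = 1, so 14 is a Miller–Rabin witness and 35 is composite.
Base 26: x_0 = 26^17 mod 35 = 31. x_0 ∉ {1, 34} and s = 1, so 26 is a Miller–Rabin witness and 35 is composite.
The smallest witness among the given bases is 10.

10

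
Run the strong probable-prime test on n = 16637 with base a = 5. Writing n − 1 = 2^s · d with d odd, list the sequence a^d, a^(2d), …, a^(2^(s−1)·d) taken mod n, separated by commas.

n − 1 = 16636 = 2^2 · 4159, so s = 2 and d = 4159.
x_0 = 5^4159 mod 16637 = 13467.
x_1 = 13467^2 mod 16637 = 152.

13467, 152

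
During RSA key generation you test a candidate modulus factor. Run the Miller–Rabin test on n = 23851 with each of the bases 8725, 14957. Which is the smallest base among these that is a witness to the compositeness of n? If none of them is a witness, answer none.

n − 1 = 23850 = 2^1 · 11925, so s = 1 and d = 11925.
Base 8725: x_0 = 8725^11925 mod 23851 = 16154. x_0 ∉ {1, 23850} and s = 1, so 8725 is a Miller–Rabin witness and 23851 is composite.
Base 14957: x_0 = 14957^11925 mod 23851 = 10127. x_0 ∉ {1, 23850} and s = 1, so 14957 is a Miller–Rabin witness and 23851 is composite.
The smallest witness among the given bases is 8725.

8725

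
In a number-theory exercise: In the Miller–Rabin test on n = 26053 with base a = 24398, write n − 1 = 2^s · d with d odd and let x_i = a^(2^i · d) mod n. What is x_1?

1

n − 1 = 26052 = 2^2 · 6513, so s = 2 and d = 6513.
Repeated squaring mod 26053: 24398^1 ≡ 24398, 24398^2 ≡ 3460, 24398^4 ≡ 13273, 24398^8 ≡ 2143, 24398^16 ≡ 7121, 24398^32 ≡ 9503, 24398^64 ≡ 7311, 24398^128 ≡ 16018, 24398^256 ≡ 6380, 24398^512 ≡ 9614, 24398^1024 ≡ 19005, 24398^2048 ≡ 17286, 24398^4096 ≡ 3939.
6513 = 4096 + 2048 + 256 + 64 + 32 + 16 + 1, so 24398^6513 ≡ 3939·17286·6380·7311·9503·7121·24398 ≡ 1 (mod 26053).
x_0 = 1.
x_1 = 1^2 mod 26053 = 1.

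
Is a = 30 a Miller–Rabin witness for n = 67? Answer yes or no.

n − 1 = 66 = 2^1 · 33, so s = 1 and d = 33.
x_0 = 30^33 mod 67 = 66.
x_0 = 66 ≡ −1, so 30 is not a witness.

no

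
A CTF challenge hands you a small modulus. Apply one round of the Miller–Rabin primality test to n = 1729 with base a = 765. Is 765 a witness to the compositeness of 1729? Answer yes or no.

n − 1 = 1728 = 2^6 · 27, so s = 6 and d = 27.
Repeated squaring mod 1729: 765^1 ≡ 765, 765^2 ≡ 823, 765^4 ≡ 1290, 765^8 ≡ 802, 765^16 ≡ 16.
27 = 16 + 8 + 2 + 1, so 765^27 ≡ 16·802·823·765 ≡ 1331 (mod 1729).
x_0 = 765^27 mod 1729 = 1331.
x_0 is neither 1 nor 1728, so continue squaring.
x_1 = 1331^2 mod 1729 = 1065.
x_2 = 1065^2 mod 1729 = 1.
x_2 = 1 but x_1 ≠ ±1, a nontrivial square root of 1 — 765 is a witness and 1729 is composite.

yes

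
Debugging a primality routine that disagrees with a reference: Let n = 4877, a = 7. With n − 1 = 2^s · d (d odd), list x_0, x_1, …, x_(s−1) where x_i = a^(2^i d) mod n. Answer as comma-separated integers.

719, 4876

n − 1 = 4876 = 2^2 · 1219, so s = 2 and d = 1219.
x_0 = 7^1219 mod 4877 = 719.
x_1 = 719^2 mod 4877 = 4876.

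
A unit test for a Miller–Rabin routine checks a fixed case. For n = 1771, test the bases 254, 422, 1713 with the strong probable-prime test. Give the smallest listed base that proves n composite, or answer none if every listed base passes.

n − 1 = 1770 = 2^1 · 885, so s = 1 and d = 885.
Base 254: x_0 = 254^885 mod 1771 = 1. x_0 = 1, so 254 is not a witness.
Base 422: x_0 = 422^885 mod 1771 = 1695. x_0 ∉ {1, 1770} and s = 1, so 422 is a Miller–Rabin witness and 1771 is composite.
Base 1713: x_0 = 1713^885 mod 1771 = 1385. x_0 ∉ {1, 1770} and s = 1, so 1713 is a Miller–Rabin witness and 1771 is composite.
The smallest witness among the given bases is 422.

422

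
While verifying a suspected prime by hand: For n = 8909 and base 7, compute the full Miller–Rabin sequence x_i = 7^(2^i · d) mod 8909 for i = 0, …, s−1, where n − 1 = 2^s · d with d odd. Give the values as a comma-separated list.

8398, 2760

n − 1 = 8908 = 2^2 · 2227, so s = 2 and d = 2227.
x_0 = 7^2227 mod 8909 = 8398.
x_1 = 8398^2 mod 8909 = 2760.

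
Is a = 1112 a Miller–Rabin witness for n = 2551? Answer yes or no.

no

n − 1 = 2550 = 2^1 · 1275, so s = 1 and d = 1275.
Repeated squaring mod 2551: 1112^1 ≡ 1112, 1112^2 ≡ 1860, 1112^4 ≡ 444, 1112^8 ≡ 709, 1112^16 ≡ 134, 1112^32 ≡ 99, 1112^64 ≡ 2148, 1112^128 ≡ 1696, 1112^256 ≡ 1439, 1112^512 ≡ 1860, 1112^1024 ≡ 444.
1275 = 1024 + 128 + 64 + 32 + 16 + 8 + 2 + 1, so 1112^1275 ≡ 444·1696·2148·99·134·709·1860·1112 ≡ 2550 (mod 2551).
x_0 = 1112^1275 mod 2551 = 2550.
x_0 = 2550 ≡ −1, so 1112 is not a witness.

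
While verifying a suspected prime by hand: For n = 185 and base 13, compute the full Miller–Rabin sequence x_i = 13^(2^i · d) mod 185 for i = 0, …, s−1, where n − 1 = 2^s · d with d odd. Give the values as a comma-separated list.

n − 1 = 184 = 2^3 · 23, so s = 3 and d = 23.
x_0 = 13^23 mod 185 = 2.
x_1 = 2^2 mod 185 = 4.
x_2 = 4^2 mod 185 = 16.

2, 4, 16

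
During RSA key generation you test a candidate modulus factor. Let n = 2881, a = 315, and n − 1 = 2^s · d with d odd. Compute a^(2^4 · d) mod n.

n − 1 = 2880 = 2^6 · 45, so s = 6 and d = 45.
x_0 = 315^45 mod 2881 = 2744.
x_1 = 2744^2 mod 2881 = 1483.
x_2 = 1483^2 mod 2881 = 1086.
x_3 = 1086^2 mod 2881 = 1067.
x_4 = 1067^2 mod 2881 = 494.

494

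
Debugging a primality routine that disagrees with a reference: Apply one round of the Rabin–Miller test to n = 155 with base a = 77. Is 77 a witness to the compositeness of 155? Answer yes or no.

yes

n − 1 = 154 = 2^1 · 77, so s = 1 and d = 77.
x_0 = 77^77 mod 155 = 147.
x_0 ∉ {1, 154} and s = 1, so 77 is a Miller–Rabin witness and 155 is composite.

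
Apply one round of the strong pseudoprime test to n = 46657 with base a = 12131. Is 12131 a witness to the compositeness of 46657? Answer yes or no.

no

n − 1 = 46656 = 2^6 · 729, so s = 6 and d = 729.
x_0 = 12131^729 mod 46657 = 41397.
x_0 is neither 1 nor 46656, so continue squaring.
x_1 = 41397^2 mod 46657 = 46656.
x_1 ≡ −1, so 12131 is not a witness.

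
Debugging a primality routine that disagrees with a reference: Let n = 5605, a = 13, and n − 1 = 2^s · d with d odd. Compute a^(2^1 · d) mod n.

n − 1 = 5604 = 2^2 · 1401, so s = 2 and d = 1401.
Repeated squaring mod 5605: 13^1 ≡ 13, 13^2 ≡ 169, 13^4 ≡ 536, 13^8 ≡ 1441, 13^16 ≡ 2631, 13^32 ≡ 5591, 13^64 ≡ 196, 13^128 ≡ 4786, 13^256 ≡ 3766, 13^512 ≡ 2106, 13^1024 ≡ 1681.
1401 = 1024 + 256 + 64 + 32 + 16 + 8 + 1, so 13^1401 ≡ 1681·3766·196·5591·2631·1441·13 ≡ 1623 (mod 5605).
x_0 = 1623.
x_1 = 1623^2 mod 5605 = 5384.

5384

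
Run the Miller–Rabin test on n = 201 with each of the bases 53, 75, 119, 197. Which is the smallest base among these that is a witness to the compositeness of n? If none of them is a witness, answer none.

53

n − 1 = 200 = 2^3 · 25, so s = 3 and d = 25.
Base 53: x_0 = 53^25 mod 201 = 137. x_0 is neither 1 nor 200, so continue squaring. x_1 = 137^2 mod 201 = 76. x_2 = 76^2 mod 201 = 148. Reached i = s−1 = 2 without hitting −1: 53 is a Miller–Rabin witness and 201 is composite.
Base 75: x_0 = 75^25 mod 201 = 177. x_0 is neither 1 nor 200, so continue squaring. x_1 = 177^2 mod 201 = 174. x_2 = 174^2 mod 201 = 126. Reached i = s−1 = 2 without hitting −1: 75 is a Miller–Rabin witness and 201 is composite.
Base 119: x_0 = 119^25 mod 201 = 176. x_0 is neither 1 nor 200, so continue squaring. x_1 = 176^2 mod 201 = 22. x_2 = 22^2 mod 201 = 82. Reached i = s−1 = 2 without hitting −1: 119 is a Miller–Rabin witness and 201 is composite.
Base 197: x_0 = 197^25 mod 201 = 20. x_0 is neither 1 nor 200, so continue squaring. x_1 = 20^2 mod 201 = 199. x_2 = 199^2 mod 201 = 4. Reached i = s−1 = 2 without hitting −1: 197 is a Miller–Rabin witness and 201 is composite.
The smallest witness among the given bases is 53.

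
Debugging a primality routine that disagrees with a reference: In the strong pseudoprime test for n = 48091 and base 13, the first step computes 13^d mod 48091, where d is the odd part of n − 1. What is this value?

n − 1 = 48090 = 2^1 · 24045, so s = 1 and d = 24045.
Repeated squaring mod 48091: 13^1 ≡ 13, 13^2 ≡ 169, 13^4 ≡ 28561, 13^8 ≡ 11179, 13^16 ≡ 29623, 13^32 ≡ 5652, 13^64 ≡ 12680, 13^128 ≡ 14187, 13^256 ≡ 10134, 13^512 ≡ 23671, 13^1024 ≡ 8000, 13^2048 ≡ 38970, 13^4096 ≡ 43302, 13^8192 ≡ 43205, 13^16384 ≡ 19860.
24045 = 16384 + 4096 + 2048 + 1024 + 256 + 128 + 64 + 32 + 8 + 4 + 1, so 13^24045 ≡ 19860·43302·38970·8000·10134·14187·12680·5652·11179·28561·13 ≡ 1 (mod 48091).

1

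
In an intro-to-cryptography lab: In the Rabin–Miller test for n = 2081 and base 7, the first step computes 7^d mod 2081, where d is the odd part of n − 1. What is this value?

n − 1 = 2080 = 2^5 · 65, so s = 5 and d = 65.
Repeated squaring mod 2081: 7^1 ≡ 7, 7^2 ≡ 49, 7^4 ≡ 320, 7^8 ≡ 431, 7^16 ≡ 552, 7^32 ≡ 878, 7^64 ≡ 914.
65 = 64 + 1, so 7^65 ≡ 914·7 ≡ 155 (mod 2081).

155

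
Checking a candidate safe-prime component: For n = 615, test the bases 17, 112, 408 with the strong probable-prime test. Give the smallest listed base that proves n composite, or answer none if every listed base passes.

n − 1 = 614 = 2^1 · 307, so s = 1 and d = 307.
Base 17: x_0 = 17^307 mod 615 = 233. x_0 ∉ {1, 614} and s = 1, so 17 is a Miller–Rabin witness and 615 is composite.
Base 112: x_0 = 112^307 mod 615 = 568. x_0 ∉ {1, 614} and s = 1, so 112 is a Miller–Rabin witness and 615 is composite.
Base 408: x_0 = 408^307 mod 615 = 282. x_0 ∉ {1, 614} and s = 1, so 408 is a Miller–Rabin witness and 615 is composite.
The smallest witness among the given bases is 17.

17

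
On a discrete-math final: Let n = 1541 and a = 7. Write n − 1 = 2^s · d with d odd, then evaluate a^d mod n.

574

n − 1 = 1540 = 2^2 · 385, so s = 2 and d = 385.
7^385 mod 1541 = 574.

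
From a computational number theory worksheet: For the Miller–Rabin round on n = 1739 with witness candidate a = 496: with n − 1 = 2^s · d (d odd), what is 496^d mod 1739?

n − 1 = 1738 = 2^1 · 869, so s = 1 and d = 869.
496^869 mod 1739 = 1393.

1393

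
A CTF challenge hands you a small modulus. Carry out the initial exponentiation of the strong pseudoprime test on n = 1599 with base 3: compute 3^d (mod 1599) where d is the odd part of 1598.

n − 1 = 1598 = 2^1 · 799, so s = 1 and d = 799.
3^799 mod 1599 = 588.

588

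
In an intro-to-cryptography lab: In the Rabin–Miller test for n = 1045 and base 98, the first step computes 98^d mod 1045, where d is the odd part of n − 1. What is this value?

208

n − 1 = 1044 = 2^2 · 261, so s = 2 and d = 261.
Repeated squaring mod 1045: 98^1 ≡ 98, 98^2 ≡ 199, 98^4 ≡ 936, 98^8 ≡ 386, 98^16 ≡ 606, 98^32 ≡ 441, 98^64 ≡ 111, 98^128 ≡ 826, 98^256 ≡ 936.
261 = 256 + 4 + 1, so 98^261 ≡ 936·936·98 ≡ 208 (mod 1045).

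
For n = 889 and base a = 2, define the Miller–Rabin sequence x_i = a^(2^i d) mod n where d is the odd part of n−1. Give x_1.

n − 1 = 888 = 2^3 · 111, so s = 3 and d = 111.
x_0 = 2^111 mod 889 = 64.
x_1 = 64^2 mod 889 = 540.

540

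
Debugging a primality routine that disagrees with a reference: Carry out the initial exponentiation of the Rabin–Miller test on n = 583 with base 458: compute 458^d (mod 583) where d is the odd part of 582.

469

n − 1 = 582 = 2^1 · 291, so s = 1 and d = 291.
458^291 mod 583 = 469.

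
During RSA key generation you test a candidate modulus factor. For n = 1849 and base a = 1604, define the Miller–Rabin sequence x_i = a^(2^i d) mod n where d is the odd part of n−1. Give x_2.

1635

n − 1 = 1848 = 2^3 · 231, so s = 3 and d = 231.
Repeated squaring mod 1849: 1604^1 ≡ 1604, 1604^2 ≡ 857, 1604^4 ≡ 396, 1604^8 ≡ 1500, 1604^16 ≡ 1616, 1604^32 ≡ 668, 1604^64 ≡ 615, 1604^128 ≡ 1029.
231 = 128 + 64 + 32 + 4 + 2 + 1, so 1604^231 ≡ 1029·615·668·396·857·1604 ≡ 1334 (mod 1849).
x_0 = 1334.
x_1 = 1334^2 mod 1849 = 818.
x_2 = 818^2 mod 1849 = 1635.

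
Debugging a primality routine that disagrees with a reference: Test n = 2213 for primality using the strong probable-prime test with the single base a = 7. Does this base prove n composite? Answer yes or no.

n − 1 = 2212 = 2^2 · 553, so s = 2 and d = 553.
x_0 = 7^553 mod 2213 = 1.
x_0 = 1, so 7 is not a witness.

no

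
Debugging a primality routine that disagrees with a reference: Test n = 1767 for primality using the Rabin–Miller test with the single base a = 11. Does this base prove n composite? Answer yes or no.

n − 1 = 1766 = 2^1 · 883, so s = 1 and d = 883.
Repeated squaring mod 1767: 11^1 ≡ 11, 11^2 ≡ 121, 11^4 ≡ 505, 11^8 ≡ 577, 11^16 ≡ 733, 11^32 ≡ 121, 11^64 ≡ 505, 11^128 ≡ 577, 11^256 ≡ 733, 11^512 ≡ 121.
883 = 512 + 256 + 64 + 32 + 16 + 2 + 1, so 11^883 ≡ 121·733·505·121·733·121·11 ≡ 1664 (mod 1767).
x_0 = 11^883 mod 1767 = 1664.
x_0 ∉ {1, 1766} and s = 1, so 11 is a Miller–Rabin witness and 1767 is composite.

yes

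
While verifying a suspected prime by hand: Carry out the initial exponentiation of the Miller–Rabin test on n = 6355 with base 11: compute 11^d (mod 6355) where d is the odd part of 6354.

356

n − 1 = 6354 = 2^1 · 3177, so s = 1 and d = 3177.
11^3177 mod 6355 = 356.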